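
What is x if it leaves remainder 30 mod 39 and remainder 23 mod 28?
303

Using Chinese Remainder Theorem:
M = 39 × 28 = 1092
M1 = 28, M2 = 39
y1 = 28^(-1) mod 39 = 7
y2 = 39^(-1) mod 28 = 23
x = (30×28×7 + 23×39×23) mod 1092 = 303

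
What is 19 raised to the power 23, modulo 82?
29

Repeated squaring. Binary of 23 = 10111.
19^1 ≡ 19 (mod 82); 19^2 ≡ 33 (mod 82); 19^4 ≡ 23 (mod 82); 19^8 ≡ 37 (mod 82); 19^16 ≡ 57 (mod 82)
19^23 = 19^1 × 19^2 × 19^4 × 19^16 ≡ 29 (mod 82)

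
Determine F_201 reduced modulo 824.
322

Matrix identity: Q^n = [[F_(n+1), F_n], [F_n, F_(n-1)]] with Q = [[1,1],[1,0]].
n = 201 = 11001001₂. Square-and-multiply, entries mod 824:
Q^1 = [[1,1],[1,0]]
Q^3 = (Q^1)²·Q = [[3,2],[2,1]]
Q^6 = (Q^3)² = [[13,8],[8,5]]
Q^12 = (Q^6)² = [[233,144],[144,89]]
Q^25 = (Q^12)²·Q = [[265,41],[41,224]]
Q^50 = (Q^25)² = [[218,273],[273,769]]
Q^100 = (Q^50)² = [[101,3],[3,98]]
Q^201 = (Q^100)²·Q = [[95,322],[322,597]]
F_201 mod 824 = Q^201[0][1] = 322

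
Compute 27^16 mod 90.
81

Repeated squaring. Binary of 16 = 10000.
27^1 ≡ 27 (mod 90); 27^2 ≡ 9 (mod 90); 27^4 ≡ 81 (mod 90); 27^8 ≡ 81 (mod 90); 27^16 ≡ 81 (mod 90)
27^16 = 27^16 ≡ 81 (mod 90)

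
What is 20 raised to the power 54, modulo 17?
15

Repeated squaring. Binary of 54 = 110110.
20^1 ≡ 3 (mod 17); 20^2 ≡ 9 (mod 17); 20^4 ≡ 13 (mod 17); 20^8 ≡ 16 (mod 17); 20^16 ≡ 1 (mod 17); 20^32 ≡ 1 (mod 17)
20^54 = 20^2 × 20^4 × 20^16 × 20^32 ≡ 15 (mod 17)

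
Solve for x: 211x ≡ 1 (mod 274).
187

gcd(211, 274) = 1, so the inverse exists.
Extended Euclidean algorithm on (274, 211):
274 = 1 × 211 + 63  ⟹  63 = (1)·274 + (-1)·211
211 = 3 × 63 + 22  ⟹  22 = (-3)·274 + (4)·211
63 = 2 × 22 + 19  ⟹  19 = (7)·274 + (-9)·211
22 = 1 × 19 + 3  ⟹  3 = (-10)·274 + (13)·211
19 = 6 × 3 + 1  ⟹  1 = (67)·274 + (-87)·211
So (-87)·211 ≡ 1 (mod 274), i.e. 211^(-1) ≡ -87 ≡ 187 (mod 274).
Check: 211 × 187 = 39457 ≡ 1 (mod 274)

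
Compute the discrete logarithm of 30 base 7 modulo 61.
41

Baby-step giant-step with step n = ⌈√61⌉ = 8.
Baby steps 7^j mod 61 (j:value) for j=0..7: 0:1, 1:7, 2:49, 3:38, 4:22, 5:32, 6:41, 7:43.
Giant-step multiplier: 7^(-8) ≡ 7^(60-8) = 7^52 ≡ 15 (mod 61).
Giant steps γ_i = 30·15^i mod 61: γ_0=30, γ_1=23, γ_2=40, γ_3=51, γ_4=33, γ_5=7 (in table at j=1).
x = i·n + j = 5·8 + 1 = 41.
Check: 7^41 ≡ 30 (mod 61).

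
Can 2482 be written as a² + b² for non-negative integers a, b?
9² + 49² (a=9, b=49)

Factorization: 2482 = 2 × 17 × 73
By Fermat: n is sum of two squares iff every prime p ≡ 3 (mod 4) appears to even power.
All primes ≡ 3 (mod 4) appear to even power.
Search a = 0, 1, 2, … for 2482 - a² a perfect square: first hit at a = 9: 2482 - 81 = 2401 = 49².
2482 = 9² + 49² = 81 + 2401 ✓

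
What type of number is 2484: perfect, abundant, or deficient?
abundant

Proper divisors of 2484: sum = 1 + 2 + 3 + 4 + 6 + 9 + 12 + 18 + ... + 414 + 621 + 828 + 1242 (23 divisors) = 4236
Since 4236 > 2484, 2484 is abundant.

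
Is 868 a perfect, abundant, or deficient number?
abundant

Proper divisors of 868: sum = 1 + 2 + 4 + 7 + 14 + 28 + 31 + 62 + 124 + 217 + 434 = 924
Since 924 > 868, 868 is abundant.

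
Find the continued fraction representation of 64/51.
[1; 3, 1, 12]

Euclidean algorithm steps:
64 = 1 × 51 + 13
51 = 3 × 13 + 12
13 = 1 × 12 + 1
12 = 12 × 1 + 0
Continued fraction: [1; 3, 1, 12]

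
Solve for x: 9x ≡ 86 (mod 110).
x ≡ 34 (mod 110)

gcd(9, 110) = 1, which divides 86, so solutions exist.
Find 9^(-1) mod 110 by the extended Euclidean algorithm:
110 = 12 × 9 + 2  ⟹  2 = (1)·110 + (-12)·9
9 = 4 × 2 + 1  ⟹  1 = (-4)·110 + (49)·9
So (49)·9 ≡ 1 (mod 110), i.e. 9^(-1) ≡ 49 (mod 110).
x ≡ 49 × 86 = 4214 ≡ 34 (mod 110).
Check: 9 × 34 = 306 ≡ 86 (mod 110).
Unique solution: x ≡ 34 (mod 110)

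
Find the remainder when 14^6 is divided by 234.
118

Repeated squaring. Binary of 6 = 110.
14^1 ≡ 14 (mod 234); 14^2 ≡ 196 (mod 234); 14^4 ≡ 40 (mod 234)
14^6 = 14^2 × 14^4 ≡ 118 (mod 234)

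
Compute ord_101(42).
100

101 is prime, so ord(42) divides φ(101) = 100.
Divisors of 100: 1, 2, 4, 5, 10, 20, 25, 50, 100.
Repeated squaring: 42^1 ≡ 42, 42^2 ≡ 47, 42^4 ≡ 88, 42^8 ≡ 68, 42^16 ≡ 79, 42^32 ≡ 80, 42^64 ≡ 37 (mod 101).
Test 42^d mod 101 for each divisor d in increasing order:
42^1 ≡ 42
42^2 ≡ 47
42^4 ≡ 88
42^5 = 42^4·42^1 ≡ 60
42^10 = 42^8·42^2 ≡ 65
42^20 = 42^16·42^4 ≡ 84
42^25 = 42^16·42^8·42^1 ≡ 91
42^50 = 42^32·42^16·42^2 ≡ 100
42^100 = 42^64·42^32·42^4 ≡ 1  ← first divisor giving 1
The order is 100.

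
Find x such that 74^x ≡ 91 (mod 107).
83

Baby-step giant-step with step n = ⌈√107⌉ = 11.
Baby steps 74^j mod 107 (j:value) for j=0..10: 0:1, 1:74, 2:19, 3:15, 4:40, 5:71, 6:11, 7:65, 8:102, 9:58, 10:12.
Giant-step multiplier: 74^(-11) ≡ 74^(106-11) = 74^95 ≡ 97 (mod 107).
Giant steps γ_i = 91·97^i mod 107: γ_0=91, γ_1=53, γ_2=5, γ_3=57, γ_4=72, γ_5=29, γ_6=31, γ_7=11 (in table at j=6).
x = i·n + j = 7·11 + 6 = 83.
Check: 74^83 ≡ 91 (mod 107).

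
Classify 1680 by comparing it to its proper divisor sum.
abundant

Proper divisors of 1680: sum = 1 + 2 + 3 + 4 + 5 + 6 + 7 + 8 + ... + 336 + 420 + 560 + 840 (39 divisors) = 4272
Since 4272 > 1680, 1680 is abundant.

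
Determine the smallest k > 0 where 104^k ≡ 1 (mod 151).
150

151 is prime, so ord(104) divides φ(151) = 150.
Divisors of 150: 1, 2, 3, 5, 6, 10, 15, 25, 30, 50, 75, 150.
Repeated squaring: 104^1 ≡ 104, 104^2 ≡ 95, 104^4 ≡ 116, 104^8 ≡ 17, 104^16 ≡ 138, 104^32 ≡ 18, 104^64 ≡ 22, 104^128 ≡ 31 (mod 151).
Test 104^d mod 151 for each divisor d in increasing order:
104^1 ≡ 104
104^2 ≡ 95
104^3 = 104^2·104^1 ≡ 65
104^5 = 104^4·104^1 ≡ 135
104^6 = 104^4·104^2 ≡ 148
104^10 = 104^8·104^2 ≡ 105
104^15 = 104^8·104^4·104^2·104^1 ≡ 132
104^25 = 104^16·104^8·104^1 ≡ 119
104^30 = 104^16·104^8·104^4·104^2 ≡ 59
104^50 = 104^32·104^16·104^2 ≡ 118
104^75 = 104^64·104^8·104^2·104^1 ≡ 150
104^150 = 104^128·104^16·104^4·104^2 ≡ 1  ← first divisor giving 1
The order is 150.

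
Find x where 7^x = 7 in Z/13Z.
1

Baby-step giant-step with step n = ⌈√13⌉ = 4.
Baby steps 7^j mod 13 (j:value) for j=0..3: 0:1, 1:7, 2:10, 3:5.
h = 7 is already in the table at j=1, so x = 1.
Check: 7^1 ≡ 7 (mod 13).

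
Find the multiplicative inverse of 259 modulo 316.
255

gcd(259, 316) = 1, so the inverse exists.
Extended Euclidean algorithm on (316, 259):
316 = 1 × 259 + 57  ⟹  57 = (1)·316 + (-1)·259
259 = 4 × 57 + 31  ⟹  31 = (-4)·316 + (5)·259
57 = 1 × 31 + 26  ⟹  26 = (5)·316 + (-6)·259
31 = 1 × 26 + 5  ⟹  5 = (-9)·316 + (11)·259
26 = 5 × 5 + 1  ⟹  1 = (50)·316 + (-61)·259
So (-61)·259 ≡ 1 (mod 316), i.e. 259^(-1) ≡ -61 ≡ 255 (mod 316).
Check: 259 × 255 = 66045 ≡ 1 (mod 316)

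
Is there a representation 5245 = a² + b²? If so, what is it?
22² + 69² (a=22, b=69)

Factorization: 5245 = 5 × 1049
By Fermat: n is sum of two squares iff every prime p ≡ 3 (mod 4) appears to even power.
All primes ≡ 3 (mod 4) appear to even power.
Search a = 0, 1, 2, … for 5245 - a² a perfect square: first hit at a = 22: 5245 - 484 = 4761 = 69².
5245 = 22² + 69² = 484 + 4761 ✓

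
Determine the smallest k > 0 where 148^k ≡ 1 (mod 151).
25

151 is prime, so ord(148) divides φ(151) = 150.
Divisors of 150: 1, 2, 3, 5, 6, 10, 15, 25, 30, 50, 75, 150.
Repeated squaring: 148^1 ≡ 148, 148^2 ≡ 9, 148^4 ≡ 81, 148^8 ≡ 68, 148^16 ≡ 94, 148^32 ≡ 78, 148^64 ≡ 44, 148^128 ≡ 124 (mod 151).
Test 148^d mod 151 for each divisor d in increasing order:
148^1 ≡ 148
148^2 ≡ 9
148^3 = 148^2·148^1 ≡ 124
148^5 = 148^4·148^1 ≡ 59
148^6 = 148^4·148^2 ≡ 125
148^10 = 148^8·148^2 ≡ 8
148^15 = 148^8·148^4·148^2·148^1 ≡ 19
148^25 = 148^16·148^8·148^1 ≡ 1  ← first divisor giving 1
The order is 25.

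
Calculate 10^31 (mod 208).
192

Repeated squaring. Binary of 31 = 11111.
10^1 ≡ 10 (mod 208); 10^2 ≡ 100 (mod 208); 10^4 ≡ 16 (mod 208); 10^8 ≡ 48 (mod 208); 10^16 ≡ 16 (mod 208)
10^31 = 10^1 × 10^2 × 10^4 × 10^8 × 10^16 ≡ 192 (mod 208)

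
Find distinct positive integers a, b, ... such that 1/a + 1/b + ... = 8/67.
1/9 + 1/121 + 1/36482 + 1/2661836166

Greedy algorithm:
8/67: ceiling(67/8) = 9, use 1/9
5/603: ceiling(603/5) = 121, use 1/121
2/72963: ceiling(72963/2) = 36482, use 1/36482
1/2661836166: ceiling(2661836166/1) = 2661836166, use 1/2661836166
Result: 8/67 = 1/9 + 1/121 + 1/36482 + 1/2661836166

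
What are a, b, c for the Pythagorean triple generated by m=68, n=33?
(3535, 4488, 5713)

Euclid's formula: a = m² - n², b = 2mn, c = m² + n²
m = 68, n = 33
a = 68² - 33² = 4624 - 1089 = 3535
b = 2 × 68 × 33 = 4488
c = 68² + 33² = 4624 + 1089 = 5713
Verification: 3535² + 4488² = 12496225 + 20142144 = 32638369 = 5713² ✓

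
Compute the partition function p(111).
679903203

p(n) counts ways to write n as a sum of positive integers (order ignored).
Euler's pentagonal recurrence: p(k) = p(k-1) + p(k-2) - p(k-5) - p(k-7) + p(k-12) + p(k-15) - ... (offsets j(3j∓1)/2, signs ++--, p(0)=1, p(<0)=0).
DP table for k = 0..110: p(0)=1, p(1)=1, p(2)=2, p(3)=3, p(4)=5, p(5)=7, p(6)=11, p(7)=15, p(8)=22, p(9)=30, p(10)=42, p(11)=56, p(12)=77, p(13)=101, p(14)=135, p(15)=176, p(16)=231, p(17)=297, p(18)=385, p(19)=490, p(20)=627, p(21)=792, p(22)=1002, p(23)=1255, p(24)=1575, p(25)=1958, p(26)=2436, p(27)=3010, p(28)=3718, p(29)=4565, p(30)=5604, p(31)=6842, p(32)=8349, p(33)=10143, p(34)=12310, p(35)=14883, p(36)=17977, p(37)=21637, p(38)=26015, p(39)=31185, p(40)=37338, p(41)=44583, p(42)=53174, p(43)=63261, p(44)=75175, p(45)=89134, p(46)=105558, p(47)=124754, p(48)=147273, p(49)=173525, p(50)=204226, p(51)=239943, p(52)=281589, p(53)=329931, p(54)=386155, p(55)=451276, p(56)=526823, p(57)=614154, p(58)=715220, p(59)=831820, p(60)=966467, p(61)=1121505, p(62)=1300156, p(63)=1505499, p(64)=1741630, p(65)=2012558, p(66)=2323520, p(67)=2679689, p(68)=3087735, p(69)=3554345, p(70)=4087968, p(71)=4697205, p(72)=5392783, p(73)=6185689, p(74)=7089500, p(75)=8118264, p(76)=9289091, p(77)=10619863, p(78)=12132164, p(79)=13848650, p(80)=15796476, p(81)=18004327, p(82)=20506255, p(83)=23338469, p(84)=26543660, p(85)=30167357, p(86)=34262962, p(87)=38887673, p(88)=44108109, p(89)=49995925, p(90)=56634173, p(91)=64112359, p(92)=72533807, p(93)=82010177, p(94)=92669720, p(95)=104651419, p(96)=118114304, p(97)=133230930, p(98)=150198136, p(99)=169229875, p(100)=190569292, p(101)=214481126, p(102)=241265379, p(103)=271248950, p(104)=304801365, p(105)=342325709, p(106)=384276336, p(107)=431149389, p(108)=483502844, p(109)=541946240, p(110)=607163746.
Final step: p(111) = p(110) + p(109) - p(106) - p(104) + p(99) + p(96) - p(89) - p(85) + p(76) + p(71) - p(60) - p(54) + p(41) + p(34) - p(19) - p(11)
= 607163746 + 541946240 - 384276336 - 304801365 + 169229875 + 118114304 - 49995925 - 30167357 + 9289091 + 4697205 - 966467 - 386155 + 44583 + 12310 - 490 - 56
= 679903203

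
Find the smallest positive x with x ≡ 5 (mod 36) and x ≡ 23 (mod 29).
545

Using Chinese Remainder Theorem:
M = 36 × 29 = 1044
M1 = 29, M2 = 36
y1 = 29^(-1) mod 36 = 5
y2 = 36^(-1) mod 29 = 25
x = (5×29×5 + 23×36×25) mod 1044 = 545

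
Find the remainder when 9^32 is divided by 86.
83

Repeated squaring. Binary of 32 = 100000.
9^1 ≡ 9 (mod 86); 9^2 ≡ 81 (mod 86); 9^4 ≡ 25 (mod 86); 9^8 ≡ 23 (mod 86); 9^16 ≡ 13 (mod 86); 9^32 ≡ 83 (mod 86)
9^32 = 9^32 ≡ 83 (mod 86)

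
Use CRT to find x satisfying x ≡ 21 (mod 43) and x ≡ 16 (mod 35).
1311

Using Chinese Remainder Theorem:
M = 43 × 35 = 1505
M1 = 35, M2 = 43
y1 = 35^(-1) mod 43 = 16
y2 = 43^(-1) mod 35 = 22
x = (21×35×16 + 16×43×22) mod 1505 = 1311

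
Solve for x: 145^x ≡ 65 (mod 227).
206

Baby-step giant-step with step n = ⌈√227⌉ = 16.
Baby steps 145^j mod 227 (j:value) for j=0..15: 0:1, 1:145, 2:141, 3:15, 4:132, 5:72, 6:225, 7:164, 8:172, 9:197, 10:190, 11:83, 12:4, 13:126, 14:110, 15:60.
Giant-step multiplier: 145^(-16) ≡ 145^(226-16) = 145^210 ≡ 181 (mod 227).
Giant steps γ_i = 65·181^i mod 227: γ_0=65, γ_1=188, γ_2=205, γ_3=104, γ_4=210, γ_5=101, γ_6=121, γ_7=109, γ_8=207, γ_9=12, γ_10=129, γ_11=195, γ_12=110 (in table at j=14).
x = i·n + j = 12·16 + 14 = 206.
Check: 145^206 ≡ 65 (mod 227).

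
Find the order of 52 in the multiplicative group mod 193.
192

193 is prime, so ord(52) divides φ(193) = 192.
Divisors of 192: 1, 2, 3, 4, 6, 8, 12, 16, 24, 32, 48, 64, 96, 192.
Repeated squaring: 52^1 ≡ 52, 52^2 ≡ 2, 52^4 ≡ 4, 52^8 ≡ 16, 52^16 ≡ 63, 52^32 ≡ 109, 52^64 ≡ 108, 52^128 ≡ 84 (mod 193).
Test 52^d mod 193 for each divisor d in increasing order:
52^1 ≡ 52
52^2 ≡ 2
52^3 = 52^2·52^1 ≡ 104
52^4 ≡ 4
52^6 = 52^4·52^2 ≡ 8
52^8 ≡ 16
52^12 = 52^8·52^4 ≡ 64
52^16 ≡ 63
52^24 = 52^16·52^8 ≡ 43
52^32 ≡ 109
52^48 = 52^32·52^16 ≡ 112
52^64 ≡ 108
52^96 = 52^64·52^32 ≡ 192
52^192 = 52^128·52^64 ≡ 1  ← first divisor giving 1
The order is 192.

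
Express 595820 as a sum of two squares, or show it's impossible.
Not possible

Factorization: 595820 = 2^2 × 5 × 31^3
By Fermat: n is sum of two squares iff every prime p ≡ 3 (mod 4) appears to even power.
Prime(s) ≡ 3 (mod 4) with odd exponent: [(31, 3)]
Therefore 595820 cannot be expressed as a² + b².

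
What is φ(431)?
430

431 = 431
φ(n) = n × ∏(1 - 1/p) for each prime p dividing n
φ(431) = 431 × (1 - 1/431) = 430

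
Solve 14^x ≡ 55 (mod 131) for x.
56

Baby-step giant-step with step n = ⌈√131⌉ = 12.
Baby steps 14^j mod 131 (j:value) for j=0..11: 0:1, 1:14, 2:65, 3:124, 4:33, 5:69, 6:49, 7:31, 8:41, 9:50, 10:45, 11:106.
Giant-step multiplier: 14^(-12) ≡ 14^(130-12) = 14^118 ≡ 64 (mod 131).
Giant steps γ_i = 55·64^i mod 131: γ_0=55, γ_1=114, γ_2=91, γ_3=60, γ_4=41 (in table at j=8).
x = i·n + j = 4·12 + 8 = 56.
Check: 14^56 ≡ 55 (mod 131).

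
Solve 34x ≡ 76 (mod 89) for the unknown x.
x ≡ 86 (mod 89)

gcd(34, 89) = 1, which divides 76, so solutions exist.
Find 34^(-1) mod 89 by the extended Euclidean algorithm:
89 = 2 × 34 + 21  ⟹  21 = (1)·89 + (-2)·34
34 = 1 × 21 + 13  ⟹  13 = (-1)·89 + (3)·34
21 = 1 × 13 + 8  ⟹  8 = (2)·89 + (-5)·34
13 = 1 × 8 + 5  ⟹  5 = (-3)·89 + (8)·34
8 = 1 × 5 + 3  ⟹  3 = (5)·89 + (-13)·34
5 = 1 × 3 + 2  ⟹  2 = (-8)·89 + (21)·34
3 = 1 × 2 + 1  ⟹  1 = (13)·89 + (-34)·34
So (-34)·34 ≡ 1 (mod 89), i.e. 34^(-1) ≡ -34 ≡ 55 (mod 89).
x ≡ 55 × 76 = 4180 ≡ 86 (mod 89).
Check: 34 × 86 = 2924 ≡ 76 (mod 89).
Unique solution: x ≡ 86 (mod 89)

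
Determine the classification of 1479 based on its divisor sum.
deficient

Proper divisors of 1479: sum = 1 + 3 + 17 + 29 + 51 + 87 + 493 = 681
Since 681 < 1479, 1479 is deficient.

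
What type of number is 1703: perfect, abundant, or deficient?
deficient

Proper divisors of 1703: sum = 1 + 13 + 131 = 145
Since 145 < 1703, 1703 is deficient.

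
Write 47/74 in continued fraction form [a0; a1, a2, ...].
[0; 1, 1, 1, 2, 1, 6]

Euclidean algorithm steps:
47 = 0 × 74 + 47
74 = 1 × 47 + 27
47 = 1 × 27 + 20
27 = 1 × 20 + 7
20 = 2 × 7 + 6
7 = 1 × 6 + 1
6 = 6 × 1 + 0
Continued fraction: [0; 1, 1, 1, 2, 1, 6]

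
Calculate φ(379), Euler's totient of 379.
378

379 = 379
φ(n) = n × ∏(1 - 1/p) for each prime p dividing n
φ(379) = 379 × (1 - 1/379) = 378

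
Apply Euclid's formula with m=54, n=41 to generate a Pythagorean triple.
(1235, 4428, 4597)

Euclid's formula: a = m² - n², b = 2mn, c = m² + n²
m = 54, n = 41
a = 54² - 41² = 2916 - 1681 = 1235
b = 2 × 54 × 41 = 4428
c = 54² + 41² = 2916 + 1681 = 4597
Verification: 1235² + 4428² = 1525225 + 19607184 = 21132409 = 4597² ✓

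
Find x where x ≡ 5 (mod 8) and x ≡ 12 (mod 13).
77

Using Chinese Remainder Theorem:
M = 8 × 13 = 104
M1 = 13, M2 = 8
y1 = 13^(-1) mod 8 = 5
y2 = 8^(-1) mod 13 = 5
x = (5×13×5 + 12×8×5) mod 104 = 77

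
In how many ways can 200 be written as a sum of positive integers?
3972999029388

p(n) counts ways to write n as a sum of positive integers (order ignored).
Euler's pentagonal recurrence: p(k) = p(k-1) + p(k-2) - p(k-5) - p(k-7) + p(k-12) + p(k-15) - ... (offsets j(3j∓1)/2, signs ++--, p(0)=1, p(<0)=0).
DP table for k = 0..199: p(0)=1, p(1)=1, p(2)=2, p(3)=3, p(4)=5, p(5)=7, p(6)=11, p(7)=15, p(8)=22, p(9)=30, p(10)=42, p(11)=56, p(12)=77, p(13)=101, p(14)=135, p(15)=176, p(16)=231, p(17)=297, p(18)=385, p(19)=490, p(20)=627, p(21)=792, p(22)=1002, p(23)=1255, p(24)=1575, p(25)=1958, p(26)=2436, p(27)=3010, p(28)=3718, p(29)=4565, p(30)=5604, p(31)=6842, p(32)=8349, p(33)=10143, p(34)=12310, p(35)=14883, p(36)=17977, p(37)=21637, p(38)=26015, p(39)=31185, p(40)=37338, p(41)=44583, p(42)=53174, p(43)=63261, p(44)=75175, p(45)=89134, p(46)=105558, p(47)=124754, p(48)=147273, p(49)=173525, p(50)=204226, p(51)=239943, p(52)=281589, p(53)=329931, p(54)=386155, p(55)=451276, p(56)=526823, p(57)=614154, p(58)=715220, p(59)=831820, p(60)=966467, p(61)=1121505, p(62)=1300156, p(63)=1505499, p(64)=1741630, p(65)=2012558, p(66)=2323520, p(67)=2679689, p(68)=3087735, p(69)=3554345, p(70)=4087968, p(71)=4697205, p(72)=5392783, p(73)=6185689, p(74)=7089500, p(75)=8118264, p(76)=9289091, p(77)=10619863, p(78)=12132164, p(79)=13848650, p(80)=15796476, p(81)=18004327, p(82)=20506255, p(83)=23338469, p(84)=26543660, p(85)=30167357, p(86)=34262962, p(87)=38887673, p(88)=44108109, p(89)=49995925, p(90)=56634173, p(91)=64112359, p(92)=72533807, p(93)=82010177, p(94)=92669720, p(95)=104651419, p(96)=118114304, p(97)=133230930, p(98)=150198136, p(99)=169229875, p(100)=190569292, p(101)=214481126, p(102)=241265379, p(103)=271248950, p(104)=304801365, p(105)=342325709, p(106)=384276336, p(107)=431149389, p(108)=483502844, p(109)=541946240, p(110)=607163746, p(111)=679903203, p(112)=761002156, p(113)=851376628, p(114)=952050665, p(115)=1064144451, p(116)=1188908248, p(117)=1327710076, p(118)=1482074143, p(119)=1653668665, p(120)=1844349560, p(121)=2056148051, p(122)=2291320912, p(123)=2552338241, p(124)=2841940500, p(125)=3163127352, p(126)=3519222692, p(127)=3913864295, p(128)=4351078600, p(129)=4835271870, p(130)=5371315400, p(131)=5964539504, p(132)=6620830889, p(133)=7346629512, p(134)=8149040695, p(135)=9035836076, p(136)=10015581680, p(137)=11097645016, p(138)=12292341831, p(139)=13610949895, p(140)=15065878135, p(141)=16670689208, p(142)=18440293320, p(143)=20390982757, p(144)=22540654445, p(145)=24908858009, p(146)=27517052599, p(147)=30388671978, p(148)=33549419497, p(149)=37027355200, p(150)=40853235313, p(151)=45060624582, p(152)=49686288421, p(153)=54770336324, p(154)=60356673280, p(155)=66493182097, p(156)=73232243759, p(157)=80630964769, p(158)=88751778802, p(159)=97662728555, p(160)=107438159466, p(161)=118159068427, p(162)=129913904637, p(163)=142798995930, p(164)=156919475295, p(165)=172389800255, p(166)=189334822579, p(167)=207890420102, p(168)=228204732751, p(169)=250438925115, p(170)=274768617130, p(171)=301384802048, p(172)=330495499613, p(173)=362326859895, p(174)=397125074750, p(175)=435157697830, p(176)=476715857290, p(177)=522115831195, p(178)=571701605655, p(179)=625846753120, p(180)=684957390936, p(181)=749474411781, p(182)=819876908323, p(183)=896684817527, p(184)=980462880430, p(185)=1071823774337, p(186)=1171432692373, p(187)=1280011042268, p(188)=1398341745571, p(189)=1527273599625, p(190)=1667727404093, p(191)=1820701100652, p(192)=1987276856363, p(193)=2168627105469, p(194)=2366022741845, p(195)=2580840212973, p(196)=2814570987591, p(197)=3068829878530, p(198)=3345365983698, p(199)=3646072432125.
Final step: p(200) = p(199) + p(198) - p(195) - p(193) + p(188) + p(185) - p(178) - p(174) + p(165) + p(160) - p(149) - p(143) + p(130) + p(123) - p(108) - p(100) + p(83) + p(74) - p(55) - p(45) + p(24) + p(13)
= 3646072432125 + 3345365983698 - 2580840212973 - 2168627105469 + 1398341745571 + 1071823774337 - 571701605655 - 397125074750 + 172389800255 + 107438159466 - 37027355200 - 20390982757 + 5371315400 + 2552338241 - 483502844 - 190569292 + 23338469 + 7089500 - 451276 - 89134 + 1575 + 101
= 3972999029388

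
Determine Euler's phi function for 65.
48

65 = 5 × 13
φ(n) = n × ∏(1 - 1/p) for each prime p dividing n
φ(65) = 65 × (1 - 1/5) × (1 - 1/13) = 48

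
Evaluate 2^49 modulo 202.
50

Repeated squaring. Binary of 49 = 110001.
2^1 ≡ 2 (mod 202); 2^2 ≡ 4 (mod 202); 2^4 ≡ 16 (mod 202); 2^8 ≡ 54 (mod 202); 2^16 ≡ 88 (mod 202); 2^32 ≡ 68 (mod 202)
2^49 = 2^1 × 2^16 × 2^32 ≡ 50 (mod 202)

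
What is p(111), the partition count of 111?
679903203

p(n) counts ways to write n as a sum of positive integers (order ignored).
Euler's pentagonal recurrence: p(k) = p(k-1) + p(k-2) - p(k-5) - p(k-7) + p(k-12) + p(k-15) - ... (offsets j(3j∓1)/2, signs ++--, p(0)=1, p(<0)=0).
DP table for k = 0..110: p(0)=1, p(1)=1, p(2)=2, p(3)=3, p(4)=5, p(5)=7, p(6)=11, p(7)=15, p(8)=22, p(9)=30, p(10)=42, p(11)=56, p(12)=77, p(13)=101, p(14)=135, p(15)=176, p(16)=231, p(17)=297, p(18)=385, p(19)=490, p(20)=627, p(21)=792, p(22)=1002, p(23)=1255, p(24)=1575, p(25)=1958, p(26)=2436, p(27)=3010, p(28)=3718, p(29)=4565, p(30)=5604, p(31)=6842, p(32)=8349, p(33)=10143, p(34)=12310, p(35)=14883, p(36)=17977, p(37)=21637, p(38)=26015, p(39)=31185, p(40)=37338, p(41)=44583, p(42)=53174, p(43)=63261, p(44)=75175, p(45)=89134, p(46)=105558, p(47)=124754, p(48)=147273, p(49)=173525, p(50)=204226, p(51)=239943, p(52)=281589, p(53)=329931, p(54)=386155, p(55)=451276, p(56)=526823, p(57)=614154, p(58)=715220, p(59)=831820, p(60)=966467, p(61)=1121505, p(62)=1300156, p(63)=1505499, p(64)=1741630, p(65)=2012558, p(66)=2323520, p(67)=2679689, p(68)=3087735, p(69)=3554345, p(70)=4087968, p(71)=4697205, p(72)=5392783, p(73)=6185689, p(74)=7089500, p(75)=8118264, p(76)=9289091, p(77)=10619863, p(78)=12132164, p(79)=13848650, p(80)=15796476, p(81)=18004327, p(82)=20506255, p(83)=23338469, p(84)=26543660, p(85)=30167357, p(86)=34262962, p(87)=38887673, p(88)=44108109, p(89)=49995925, p(90)=56634173, p(91)=64112359, p(92)=72533807, p(93)=82010177, p(94)=92669720, p(95)=104651419, p(96)=118114304, p(97)=133230930, p(98)=150198136, p(99)=169229875, p(100)=190569292, p(101)=214481126, p(102)=241265379, p(103)=271248950, p(104)=304801365, p(105)=342325709, p(106)=384276336, p(107)=431149389, p(108)=483502844, p(109)=541946240, p(110)=607163746.
Final step: p(111) = p(110) + p(109) - p(106) - p(104) + p(99) + p(96) - p(89) - p(85) + p(76) + p(71) - p(60) - p(54) + p(41) + p(34) - p(19) - p(11)
= 607163746 + 541946240 - 384276336 - 304801365 + 169229875 + 118114304 - 49995925 - 30167357 + 9289091 + 4697205 - 966467 - 386155 + 44583 + 12310 - 490 - 56
= 679903203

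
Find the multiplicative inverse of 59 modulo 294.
5

gcd(59, 294) = 1, so the inverse exists.
Extended Euclidean algorithm on (294, 59):
294 = 4 × 59 + 58  ⟹  58 = (1)·294 + (-4)·59
59 = 1 × 58 + 1  ⟹  1 = (-1)·294 + (5)·59
So (5)·59 ≡ 1 (mod 294), i.e. 59^(-1) ≡ 5 (mod 294).
Check: 59 × 5 = 295 ≡ 1 (mod 294)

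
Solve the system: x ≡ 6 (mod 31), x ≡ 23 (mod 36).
347

Using Chinese Remainder Theorem:
M = 31 × 36 = 1116
M1 = 36, M2 = 31
y1 = 36^(-1) mod 31 = 25
y2 = 31^(-1) mod 36 = 7
x = (6×36×25 + 23×31×7) mod 1116 = 347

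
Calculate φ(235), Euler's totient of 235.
184

235 = 5 × 47
φ(n) = n × ∏(1 - 1/p) for each prime p dividing n
φ(235) = 235 × (1 - 1/5) × (1 - 1/47) = 184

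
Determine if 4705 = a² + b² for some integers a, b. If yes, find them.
9² + 68² (a=9, b=68)

Factorization: 4705 = 5 × 941
By Fermat: n is sum of two squares iff every prime p ≡ 3 (mod 4) appears to even power.
All primes ≡ 3 (mod 4) appear to even power.
Search a = 0, 1, 2, … for 4705 - a² a perfect square: first hit at a = 9: 4705 - 81 = 4624 = 68².
4705 = 9² + 68² = 81 + 4624 ✓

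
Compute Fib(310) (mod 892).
183

Matrix identity: Q^n = [[F_(n+1), F_n], [F_n, F_(n-1)]] with Q = [[1,1],[1,0]].
n = 310 = 100110110₂. Square-and-multiply, entries mod 892:
Q^1 = [[1,1],[1,0]]
Q^2 = (Q^1)² = [[2,1],[1,1]]
Q^4 = (Q^2)² = [[5,3],[3,2]]
Q^9 = (Q^4)²·Q = [[55,34],[34,21]]
Q^19 = (Q^9)²·Q = [[521,613],[613,800]]
Q^38 = (Q^19)² = [[510,729],[729,673]]
Q^77 = (Q^38)²·Q = [[180,337],[337,735]]
Q^155 = (Q^77)²·Q = [[296,573],[573,615]]
Q^310 = (Q^155)² = [[273,183],[183,90]]
F_310 mod 892 = Q^310[0][1] = 183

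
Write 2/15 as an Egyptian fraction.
1/8 + 1/120

Greedy algorithm:
2/15: ceiling(15/2) = 8, use 1/8
1/120: ceiling(120/1) = 120, use 1/120
Result: 2/15 = 1/8 + 1/120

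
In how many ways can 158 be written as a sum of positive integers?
88751778802

p(n) counts ways to write n as a sum of positive integers (order ignored).
Euler's pentagonal recurrence: p(k) = p(k-1) + p(k-2) - p(k-5) - p(k-7) + p(k-12) + p(k-15) - ... (offsets j(3j∓1)/2, signs ++--, p(0)=1, p(<0)=0).
DP table for k = 0..157: p(0)=1, p(1)=1, p(2)=2, p(3)=3, p(4)=5, p(5)=7, p(6)=11, p(7)=15, p(8)=22, p(9)=30, p(10)=42, p(11)=56, p(12)=77, p(13)=101, p(14)=135, p(15)=176, p(16)=231, p(17)=297, p(18)=385, p(19)=490, p(20)=627, p(21)=792, p(22)=1002, p(23)=1255, p(24)=1575, p(25)=1958, p(26)=2436, p(27)=3010, p(28)=3718, p(29)=4565, p(30)=5604, p(31)=6842, p(32)=8349, p(33)=10143, p(34)=12310, p(35)=14883, p(36)=17977, p(37)=21637, p(38)=26015, p(39)=31185, p(40)=37338, p(41)=44583, p(42)=53174, p(43)=63261, p(44)=75175, p(45)=89134, p(46)=105558, p(47)=124754, p(48)=147273, p(49)=173525, p(50)=204226, p(51)=239943, p(52)=281589, p(53)=329931, p(54)=386155, p(55)=451276, p(56)=526823, p(57)=614154, p(58)=715220, p(59)=831820, p(60)=966467, p(61)=1121505, p(62)=1300156, p(63)=1505499, p(64)=1741630, p(65)=2012558, p(66)=2323520, p(67)=2679689, p(68)=3087735, p(69)=3554345, p(70)=4087968, p(71)=4697205, p(72)=5392783, p(73)=6185689, p(74)=7089500, p(75)=8118264, p(76)=9289091, p(77)=10619863, p(78)=12132164, p(79)=13848650, p(80)=15796476, p(81)=18004327, p(82)=20506255, p(83)=23338469, p(84)=26543660, p(85)=30167357, p(86)=34262962, p(87)=38887673, p(88)=44108109, p(89)=49995925, p(90)=56634173, p(91)=64112359, p(92)=72533807, p(93)=82010177, p(94)=92669720, p(95)=104651419, p(96)=118114304, p(97)=133230930, p(98)=150198136, p(99)=169229875, p(100)=190569292, p(101)=214481126, p(102)=241265379, p(103)=271248950, p(104)=304801365, p(105)=342325709, p(106)=384276336, p(107)=431149389, p(108)=483502844, p(109)=541946240, p(110)=607163746, p(111)=679903203, p(112)=761002156, p(113)=851376628, p(114)=952050665, p(115)=1064144451, p(116)=1188908248, p(117)=1327710076, p(118)=1482074143, p(119)=1653668665, p(120)=1844349560, p(121)=2056148051, p(122)=2291320912, p(123)=2552338241, p(124)=2841940500, p(125)=3163127352, p(126)=3519222692, p(127)=3913864295, p(128)=4351078600, p(129)=4835271870, p(130)=5371315400, p(131)=5964539504, p(132)=6620830889, p(133)=7346629512, p(134)=8149040695, p(135)=9035836076, p(136)=10015581680, p(137)=11097645016, p(138)=12292341831, p(139)=13610949895, p(140)=15065878135, p(141)=16670689208, p(142)=18440293320, p(143)=20390982757, p(144)=22540654445, p(145)=24908858009, p(146)=27517052599, p(147)=30388671978, p(148)=33549419497, p(149)=37027355200, p(150)=40853235313, p(151)=45060624582, p(152)=49686288421, p(153)=54770336324, p(154)=60356673280, p(155)=66493182097, p(156)=73232243759, p(157)=80630964769.
Final step: p(158) = p(157) + p(156) - p(153) - p(151) + p(146) + p(143) - p(136) - p(132) + p(123) + p(118) - p(107) - p(101) + p(88) + p(81) - p(66) - p(58) + p(41) + p(32) - p(13) - p(3)
= 80630964769 + 73232243759 - 54770336324 - 45060624582 + 27517052599 + 20390982757 - 10015581680 - 6620830889 + 2552338241 + 1482074143 - 431149389 - 214481126 + 44108109 + 18004327 - 2323520 - 715220 + 44583 + 8349 - 101 - 3
= 88751778802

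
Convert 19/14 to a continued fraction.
[1; 2, 1, 4]

Euclidean algorithm steps:
19 = 1 × 14 + 5
14 = 2 × 5 + 4
5 = 1 × 4 + 1
4 = 4 × 1 + 0
Continued fraction: [1; 2, 1, 4]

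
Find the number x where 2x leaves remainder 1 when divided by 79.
40

gcd(2, 79) = 1, so the inverse exists.
Extended Euclidean algorithm on (79, 2):
79 = 39 × 2 + 1  ⟹  1 = (1)·79 + (-39)·2
So (-39)·2 ≡ 1 (mod 79), i.e. 2^(-1) ≡ -39 ≡ 40 (mod 79).
Check: 2 × 40 = 80 ≡ 1 (mod 79)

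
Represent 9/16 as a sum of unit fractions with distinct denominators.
1/2 + 1/16

Greedy algorithm:
9/16: ceiling(16/9) = 2, use 1/2
1/16: ceiling(16/1) = 16, use 1/16
Result: 9/16 = 1/2 + 1/16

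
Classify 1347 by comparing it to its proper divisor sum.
deficient

Proper divisors of 1347: sum = 1 + 3 + 449 = 453
Since 453 < 1347, 1347 is deficient.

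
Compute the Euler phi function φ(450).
120

450 = 2 × 3^2 × 5^2
φ(n) = n × ∏(1 - 1/p) for each prime p dividing n
φ(450) = 450 × (1 - 1/2) × (1 - 1/3) × (1 - 1/5) = 120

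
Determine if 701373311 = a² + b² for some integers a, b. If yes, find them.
Not possible

Factorization: 701373311 = 89 × 199^3
By Fermat: n is sum of two squares iff every prime p ≡ 3 (mod 4) appears to even power.
Prime(s) ≡ 3 (mod 4) with odd exponent: [(199, 3)]
Therefore 701373311 cannot be expressed as a² + b².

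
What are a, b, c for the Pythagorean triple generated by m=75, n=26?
(4949, 3900, 6301)

Euclid's formula: a = m² - n², b = 2mn, c = m² + n²
m = 75, n = 26
a = 75² - 26² = 5625 - 676 = 4949
b = 2 × 75 × 26 = 3900
c = 75² + 26² = 5625 + 676 = 6301
Verification: 4949² + 3900² = 24492601 + 15210000 = 39702601 = 6301² ✓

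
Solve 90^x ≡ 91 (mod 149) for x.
93

Baby-step giant-step with step n = ⌈√149⌉ = 13.
Baby steps 90^j mod 149 (j:value) for j=0..12: 0:1, 1:90, 2:54, 3:92, 4:85, 5:51, 6:120, 7:72, 8:73, 9:14, 10:68, 11:11, 12:96.
Giant-step multiplier: 90^(-13) ≡ 90^(148-13) = 90^135 ≡ 74 (mod 149).
Giant steps γ_i = 91·74^i mod 149: γ_0=91, γ_1=29, γ_2=60, γ_3=119, γ_4=15, γ_5=67, γ_6=41, γ_7=54 (in table at j=2).
x = i·n + j = 7·13 + 2 = 93.
Check: 90^93 ≡ 91 (mod 149).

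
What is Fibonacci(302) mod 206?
55

Matrix identity: Q^n = [[F_(n+1), F_n], [F_n, F_(n-1)]] with Q = [[1,1],[1,0]].
n = 302 = 100101110₂. Square-and-multiply, entries mod 206:
Q^1 = [[1,1],[1,0]]
Q^2 = (Q^1)² = [[2,1],[1,1]]
Q^4 = (Q^2)² = [[5,3],[3,2]]
Q^9 = (Q^4)²·Q = [[55,34],[34,21]]
Q^18 = (Q^9)² = [[61,112],[112,155]]
Q^37 = (Q^18)²·Q = [[81,197],[197,90]]
Q^75 = (Q^37)²·Q = [[159,50],[50,109]]
Q^151 = (Q^75)²·Q = [[187,177],[177,10]]
Q^302 = (Q^151)² = [[172,55],[55,117]]
F_302 mod 206 = Q^302[0][1] = 55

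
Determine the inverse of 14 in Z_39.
14

gcd(14, 39) = 1, so the inverse exists.
Extended Euclidean algorithm on (39, 14):
39 = 2 × 14 + 11  ⟹  11 = (1)·39 + (-2)·14
14 = 1 × 11 + 3  ⟹  3 = (-1)·39 + (3)·14
11 = 3 × 3 + 2  ⟹  2 = (4)·39 + (-11)·14
3 = 1 × 2 + 1  ⟹  1 = (-5)·39 + (14)·14
So (14)·14 ≡ 1 (mod 39), i.e. 14^(-1) ≡ 14 (mod 39).
Check: 14 × 14 = 196 ≡ 1 (mod 39)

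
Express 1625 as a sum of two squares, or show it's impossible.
5² + 40² (a=5, b=40)

Factorization: 1625 = 5^3 × 13
By Fermat: n is sum of two squares iff every prime p ≡ 3 (mod 4) appears to even power.
All primes ≡ 3 (mod 4) appear to even power.
Search a = 0, 1, 2, … for 1625 - a² a perfect square: first hit at a = 5: 1625 - 25 = 1600 = 40².
1625 = 5² + 40² = 25 + 1600 ✓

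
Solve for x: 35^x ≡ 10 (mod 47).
41

Baby-step giant-step with step n = ⌈√47⌉ = 7.
Baby steps 35^j mod 47 (j:value) for j=0..6: 0:1, 1:35, 2:3, 3:11, 4:9, 5:33, 6:27.
Giant-step multiplier: 35^(-7) ≡ 35^(46-7) = 35^39 ≡ 19 (mod 47).
Giant steps γ_i = 10·19^i mod 47: γ_0=10, γ_1=2, γ_2=38, γ_3=17, γ_4=41, γ_5=27 (in table at j=6).
x = i·n + j = 5·7 + 6 = 41.
Check: 35^41 ≡ 10 (mod 47).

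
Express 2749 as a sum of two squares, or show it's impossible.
30² + 43² (a=30, b=43)

Factorization: 2749 = 2749
By Fermat: n is sum of two squares iff every prime p ≡ 3 (mod 4) appears to even power.
All primes ≡ 3 (mod 4) appear to even power.
Search a = 0, 1, 2, … for 2749 - a² a perfect square: first hit at a = 30: 2749 - 900 = 1849 = 43².
2749 = 30² + 43² = 900 + 1849 ✓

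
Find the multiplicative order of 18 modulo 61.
60

61 is prime, so ord(18) divides φ(61) = 60.
Divisors of 60: 1, 2, 3, 4, 5, 6, 10, 12, 15, 20, 30, 60.
Repeated squaring: 18^1 ≡ 18, 18^2 ≡ 19, 18^4 ≡ 56, 18^8 ≡ 25, 18^16 ≡ 15, 18^32 ≡ 42 (mod 61).
Test 18^d mod 61 for each divisor d in increasing order:
18^1 ≡ 18
18^2 ≡ 19
18^3 = 18^2·18^1 ≡ 37
18^4 ≡ 56
18^5 = 18^4·18^1 ≡ 32
18^6 = 18^4·18^2 ≡ 27
18^10 = 18^8·18^2 ≡ 48
18^12 = 18^8·18^4 ≡ 58
18^15 = 18^8·18^4·18^2·18^1 ≡ 11
18^20 = 18^16·18^4 ≡ 47
18^30 = 18^16·18^8·18^4·18^2 ≡ 60
18^60 = 18^32·18^16·18^8·18^4 ≡ 1  ← first divisor giving 1
The order is 60.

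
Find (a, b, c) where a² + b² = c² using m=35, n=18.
(901, 1260, 1549)

Euclid's formula: a = m² - n², b = 2mn, c = m² + n²
m = 35, n = 18
a = 35² - 18² = 1225 - 324 = 901
b = 2 × 35 × 18 = 1260
c = 35² + 18² = 1225 + 324 = 1549
Verification: 901² + 1260² = 811801 + 1587600 = 2399401 = 1549² ✓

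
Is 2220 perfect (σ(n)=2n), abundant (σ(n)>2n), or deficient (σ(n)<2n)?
abundant

Proper divisors of 2220: sum = 1 + 2 + 3 + 4 + 5 + 6 + 10 + 12 + ... + 444 + 555 + 740 + 1110 (23 divisors) = 4164
Since 4164 > 2220, 2220 is abundant.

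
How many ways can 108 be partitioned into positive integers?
483502844

p(n) counts ways to write n as a sum of positive integers (order ignored).
Euler's pentagonal recurrence: p(k) = p(k-1) + p(k-2) - p(k-5) - p(k-7) + p(k-12) + p(k-15) - ... (offsets j(3j∓1)/2, signs ++--, p(0)=1, p(<0)=0).
DP table for k = 0..107: p(0)=1, p(1)=1, p(2)=2, p(3)=3, p(4)=5, p(5)=7, p(6)=11, p(7)=15, p(8)=22, p(9)=30, p(10)=42, p(11)=56, p(12)=77, p(13)=101, p(14)=135, p(15)=176, p(16)=231, p(17)=297, p(18)=385, p(19)=490, p(20)=627, p(21)=792, p(22)=1002, p(23)=1255, p(24)=1575, p(25)=1958, p(26)=2436, p(27)=3010, p(28)=3718, p(29)=4565, p(30)=5604, p(31)=6842, p(32)=8349, p(33)=10143, p(34)=12310, p(35)=14883, p(36)=17977, p(37)=21637, p(38)=26015, p(39)=31185, p(40)=37338, p(41)=44583, p(42)=53174, p(43)=63261, p(44)=75175, p(45)=89134, p(46)=105558, p(47)=124754, p(48)=147273, p(49)=173525, p(50)=204226, p(51)=239943, p(52)=281589, p(53)=329931, p(54)=386155, p(55)=451276, p(56)=526823, p(57)=614154, p(58)=715220, p(59)=831820, p(60)=966467, p(61)=1121505, p(62)=1300156, p(63)=1505499, p(64)=1741630, p(65)=2012558, p(66)=2323520, p(67)=2679689, p(68)=3087735, p(69)=3554345, p(70)=4087968, p(71)=4697205, p(72)=5392783, p(73)=6185689, p(74)=7089500, p(75)=8118264, p(76)=9289091, p(77)=10619863, p(78)=12132164, p(79)=13848650, p(80)=15796476, p(81)=18004327, p(82)=20506255, p(83)=23338469, p(84)=26543660, p(85)=30167357, p(86)=34262962, p(87)=38887673, p(88)=44108109, p(89)=49995925, p(90)=56634173, p(91)=64112359, p(92)=72533807, p(93)=82010177, p(94)=92669720, p(95)=104651419, p(96)=118114304, p(97)=133230930, p(98)=150198136, p(99)=169229875, p(100)=190569292, p(101)=214481126, p(102)=241265379, p(103)=271248950, p(104)=304801365, p(105)=342325709, p(106)=384276336, p(107)=431149389.
Final step: p(108) = p(107) + p(106) - p(103) - p(101) + p(96) + p(93) - p(86) - p(82) + p(73) + p(68) - p(57) - p(51) + p(38) + p(31) - p(16) - p(8)
= 431149389 + 384276336 - 271248950 - 214481126 + 118114304 + 82010177 - 34262962 - 20506255 + 6185689 + 3087735 - 614154 - 239943 + 26015 + 6842 - 231 - 22
= 483502844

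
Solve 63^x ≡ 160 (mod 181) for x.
143

Baby-step giant-step with step n = ⌈√181⌉ = 14.
Baby steps 63^j mod 181 (j:value) for j=0..13: 0:1, 1:63, 2:168, 3:86, 4:169, 5:149, 6:156, 7:54, 8:144, 9:22, 10:119, 11:76, 12:82, 13:98.
Giant-step multiplier: 63^(-14) ≡ 63^(180-14) = 63^166 ≡ 172 (mod 181).
Giant steps γ_i = 160·172^i mod 181: γ_0=160, γ_1=8, γ_2=109, γ_3=105, γ_4=141, γ_5=179, γ_6=18, γ_7=19, γ_8=10, γ_9=91, γ_10=86 (in table at j=3).
x = i·n + j = 10·14 + 3 = 143.
Check: 63^143 ≡ 160 (mod 181).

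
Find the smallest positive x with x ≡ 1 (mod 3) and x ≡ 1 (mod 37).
1

Using Chinese Remainder Theorem:
M = 3 × 37 = 111
M1 = 37, M2 = 3
y1 = 37^(-1) mod 3 = 1
y2 = 3^(-1) mod 37 = 25
x = (1×37×1 + 1×3×25) mod 111 = 1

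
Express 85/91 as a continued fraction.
[0; 1, 14, 6]

Euclidean algorithm steps:
85 = 0 × 91 + 85
91 = 1 × 85 + 6
85 = 14 × 6 + 1
6 = 6 × 1 + 0
Continued fraction: [0; 1, 14, 6]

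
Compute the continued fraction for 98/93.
[1; 18, 1, 1, 2]

Euclidean algorithm steps:
98 = 1 × 93 + 5
93 = 18 × 5 + 3
5 = 1 × 3 + 2
3 = 1 × 2 + 1
2 = 2 × 1 + 0
Continued fraction: [1; 18, 1, 1, 2]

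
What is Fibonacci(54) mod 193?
110

Matrix identity: Q^n = [[F_(n+1), F_n], [F_n, F_(n-1)]] with Q = [[1,1],[1,0]].
n = 54 = 110110₂. Square-and-multiply, entries mod 193:
Q^1 = [[1,1],[1,0]]
Q^3 = (Q^1)²·Q = [[3,2],[2,1]]
Q^6 = (Q^3)² = [[13,8],[8,5]]
Q^13 = (Q^6)²·Q = [[184,40],[40,144]]
Q^27 = (Q^13)²·Q = [[133,137],[137,189]]
Q^54 = (Q^27)² = [[174,110],[110,64]]
F_54 mod 193 = Q^54[0][1] = 110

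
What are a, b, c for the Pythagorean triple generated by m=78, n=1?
(6083, 156, 6085)

Euclid's formula: a = m² - n², b = 2mn, c = m² + n²
m = 78, n = 1
a = 78² - 1² = 6084 - 1 = 6083
b = 2 × 78 × 1 = 156
c = 78² + 1² = 6084 + 1 = 6085
Verification: 6083² + 156² = 37002889 + 24336 = 37027225 = 6085² ✓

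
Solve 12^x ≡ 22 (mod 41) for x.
7

Baby-step giant-step with step n = ⌈√41⌉ = 7.
Baby steps 12^j mod 41 (j:value) for j=0..6: 0:1, 1:12, 2:21, 3:6, 4:31, 5:3, 6:36.
Giant-step multiplier: 12^(-7) ≡ 12^(40-7) = 12^33 ≡ 28 (mod 41).
Giant steps γ_i = 22·28^i mod 41: γ_0=22, γ_1=1 (in table at j=0).
x = i·n + j = 1·7 + 0 = 7.
Check: 12^7 ≡ 22 (mod 41).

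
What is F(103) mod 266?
195

Matrix identity: Q^n = [[F_(n+1), F_n], [F_n, F_(n-1)]] with Q = [[1,1],[1,0]].
n = 103 = 1100111₂. Square-and-multiply, entries mod 266:
Q^1 = [[1,1],[1,0]]
Q^3 = (Q^1)²·Q = [[3,2],[2,1]]
Q^6 = (Q^3)² = [[13,8],[8,5]]
Q^12 = (Q^6)² = [[233,144],[144,89]]
Q^25 = (Q^12)²·Q = [[97,13],[13,84]]
Q^51 = (Q^25)²·Q = [[227,2],[2,225]]
Q^103 = (Q^51)²·Q = [[35,195],[195,106]]
F_103 mod 266 = Q^103[0][1] = 195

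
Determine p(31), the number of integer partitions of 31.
6842

p(n) counts ways to write n as a sum of positive integers (order ignored).
Euler's pentagonal recurrence: p(k) = p(k-1) + p(k-2) - p(k-5) - p(k-7) + p(k-12) + p(k-15) - ... (offsets j(3j∓1)/2, signs ++--, p(0)=1, p(<0)=0).
DP table for k = 0..30: p(0)=1, p(1)=1, p(2)=2, p(3)=3, p(4)=5, p(5)=7, p(6)=11, p(7)=15, p(8)=22, p(9)=30, p(10)=42, p(11)=56, p(12)=77, p(13)=101, p(14)=135, p(15)=176, p(16)=231, p(17)=297, p(18)=385, p(19)=490, p(20)=627, p(21)=792, p(22)=1002, p(23)=1255, p(24)=1575, p(25)=1958, p(26)=2436, p(27)=3010, p(28)=3718, p(29)=4565, p(30)=5604.
Final step: p(31) = p(30) + p(29) - p(26) - p(24) + p(19) + p(16) - p(9) - p(5)
= 5604 + 4565 - 2436 - 1575 + 490 + 231 - 30 - 7
= 6842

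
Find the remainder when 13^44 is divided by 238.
1

Repeated squaring. Binary of 44 = 101100.
13^1 ≡ 13 (mod 238); 13^2 ≡ 169 (mod 238); 13^4 ≡ 1 (mod 238); 13^8 ≡ 1 (mod 238); 13^16 ≡ 1 (mod 238); 13^32 ≡ 1 (mod 238)
13^44 = 13^4 × 13^8 × 13^32 ≡ 1 (mod 238)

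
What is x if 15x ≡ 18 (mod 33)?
x ≡ 10 (mod 11)

gcd(15, 33) = 3, which divides 18, so solutions exist.
Divide through by 3: 5x ≡ 6 (mod 11).
Find 5^(-1) mod 11 by the extended Euclidean algorithm:
11 = 2 × 5 + 1  ⟹  1 = (1)·11 + (-2)·5
So (-2)·5 ≡ 1 (mod 11), i.e. 5^(-1) ≡ -2 ≡ 9 (mod 11).
x ≡ 9 × 6 = 54 ≡ 10 (mod 11).
Check: 15 × 10 = 150 ≡ 18 (mod 33).
x ≡ 10 (mod 11), giving 3 solutions mod 33.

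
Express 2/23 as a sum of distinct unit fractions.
1/12 + 1/276

Greedy algorithm:
2/23: ceiling(23/2) = 12, use 1/12
1/276: ceiling(276/1) = 276, use 1/276
Result: 2/23 = 1/12 + 1/276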